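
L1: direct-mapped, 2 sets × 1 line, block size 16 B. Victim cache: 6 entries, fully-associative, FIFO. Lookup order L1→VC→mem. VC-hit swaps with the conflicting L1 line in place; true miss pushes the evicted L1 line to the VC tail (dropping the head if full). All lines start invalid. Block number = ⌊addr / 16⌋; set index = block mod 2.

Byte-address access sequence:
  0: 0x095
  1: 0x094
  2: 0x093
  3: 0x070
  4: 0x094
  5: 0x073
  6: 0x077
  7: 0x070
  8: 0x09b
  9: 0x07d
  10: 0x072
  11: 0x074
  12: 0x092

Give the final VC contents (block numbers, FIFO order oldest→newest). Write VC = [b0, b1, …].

VC = [7]

#0 0x95→b9/s1 MISS; vc=[]
#1 0x94→b9/s1 L1-HIT; vc=[]
#2 0x93→b9/s1 L1-HIT; vc=[]
#3 0x70→b7/s1 MISS; vc=[9]
#4 0x94→b9/s1 VC-HIT; vc=[7]
#5 0x73→b7/s1 VC-HIT; vc=[9]
#6 0x77→b7/s1 L1-HIT; vc=[9]
#7 0x70→b7/s1 L1-HIT; vc=[9]
#8 0x9b→b9/s1 VC-HIT; vc=[7]
#9 0x7d→b7/s1 VC-HIT; vc=[9]
#10 0x72→b7/s1 L1-HIT; vc=[9]
#11 0x74→b7/s1 L1-HIT; vc=[9]
#12 0x92→b9/s1 VC-HIT; vc=[7]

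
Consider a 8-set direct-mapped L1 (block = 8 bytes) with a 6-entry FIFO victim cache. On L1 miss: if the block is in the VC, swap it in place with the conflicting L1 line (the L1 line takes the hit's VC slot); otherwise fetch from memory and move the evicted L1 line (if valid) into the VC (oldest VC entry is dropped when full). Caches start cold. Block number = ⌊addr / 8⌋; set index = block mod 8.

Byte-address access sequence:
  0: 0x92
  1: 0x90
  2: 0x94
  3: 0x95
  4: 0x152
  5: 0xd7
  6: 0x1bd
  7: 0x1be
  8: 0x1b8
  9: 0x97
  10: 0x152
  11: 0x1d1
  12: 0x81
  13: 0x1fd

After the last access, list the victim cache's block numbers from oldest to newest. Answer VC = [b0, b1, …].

#0 0x92→b18/s2 MISS; vc=[]
#1 0x90→b18/s2 L1-HIT; vc=[]
#2 0x94→b18/s2 L1-HIT; vc=[]
#3 0x95→b18/s2 L1-HIT; vc=[]
#4 0x152→b42/s2 MISS; vc=[18]
#5 0xd7→b26/s2 MISS; vc=[18,42]
#6 0x1bd→b55/s7 MISS; vc=[18,42]
#7 0x1be→b55/s7 L1-HIT; vc=[18,42]
#8 0x1b8→b55/s7 L1-HIT; vc=[18,42]
#9 0x97→b18/s2 VC-HIT; vc=[26,42]
#10 0x152→b42/s2 VC-HIT; vc=[26,18]
#11 0x1d1→b58/s2 MISS; vc=[26,18,42]
#12 0x81→b16/s0 MISS; vc=[26,18,42]
#13 0x1fd→b63/s7 MISS; vc=[26,18,42,55]

VC = [26, 18, 42, 55]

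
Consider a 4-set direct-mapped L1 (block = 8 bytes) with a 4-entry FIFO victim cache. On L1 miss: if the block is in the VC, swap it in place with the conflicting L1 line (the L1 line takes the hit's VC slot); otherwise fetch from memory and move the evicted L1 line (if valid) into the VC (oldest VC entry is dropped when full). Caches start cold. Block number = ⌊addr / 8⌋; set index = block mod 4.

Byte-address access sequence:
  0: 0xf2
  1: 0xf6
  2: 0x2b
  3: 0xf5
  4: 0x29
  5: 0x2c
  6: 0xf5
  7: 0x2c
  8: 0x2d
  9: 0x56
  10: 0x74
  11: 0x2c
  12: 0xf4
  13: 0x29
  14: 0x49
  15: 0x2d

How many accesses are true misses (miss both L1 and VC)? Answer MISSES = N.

MISSES = 5

0: 0xf2 (blk 30, set 2) → MISS  vc=[]
1: 0xf6 (blk 30, set 2) → L1-HIT  vc=[]
2: 0x2b (blk 5, set 1) → MISS  vc=[]
3: 0xf5 (blk 30, set 2) → L1-HIT  vc=[]
4: 0x29 (blk 5, set 1) → L1-HIT  vc=[]
5: 0x2c (blk 5, set 1) → L1-HIT  vc=[]
6: 0xf5 (blk 30, set 2) → L1-HIT  vc=[]
7: 0x2c (blk 5, set 1) → L1-HIT  vc=[]
8: 0x2d (blk 5, set 1) → L1-HIT  vc=[]
9: 0x56 (blk 10, set 2) → MISS  vc=[30]
10: 0x74 (blk 14, set 2) → MISS  vc=[30, 10]
11: 0x2c (blk 5, set 1) → L1-HIT  vc=[30, 10]
12: 0xf4 (blk 30, set 2) → VC-HIT  vc=[14, 10]
13: 0x29 (blk 5, set 1) → L1-HIT  vc=[14, 10]
14: 0x49 (blk 9, set 1) → MISS  vc=[14, 10, 5]
15: 0x2d (blk 5, set 1) → VC-HIT  vc=[14, 10, 9]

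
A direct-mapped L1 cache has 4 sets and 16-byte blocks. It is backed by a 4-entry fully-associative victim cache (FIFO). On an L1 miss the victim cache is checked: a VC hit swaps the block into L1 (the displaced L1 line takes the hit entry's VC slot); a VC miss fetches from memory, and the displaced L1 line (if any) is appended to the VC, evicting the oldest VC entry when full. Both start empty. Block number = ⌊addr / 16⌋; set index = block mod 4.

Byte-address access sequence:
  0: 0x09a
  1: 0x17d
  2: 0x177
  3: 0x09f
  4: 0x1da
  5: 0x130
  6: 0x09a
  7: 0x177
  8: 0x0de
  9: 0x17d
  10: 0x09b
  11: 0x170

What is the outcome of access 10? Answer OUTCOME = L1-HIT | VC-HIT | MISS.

#0 0x9a→b9/s1 MISS; vc=[]
#1 0x17d→b23/s3 MISS; vc=[]
#2 0x177→b23/s3 L1-HIT; vc=[]
#3 0x9f→b9/s1 L1-HIT; vc=[]
#4 0x1da→b29/s1 MISS; vc=[9]
#5 0x130→b19/s3 MISS; vc=[9,23]
#6 0x9a→b9/s1 VC-HIT; vc=[29,23]
#7 0x177→b23/s3 VC-HIT; vc=[29,19]
#8 0xde→b13/s1 MISS; vc=[29,19,9]
#9 0x17d→b23/s3 L1-HIT; vc=[29,19,9]
#10 0x9b→b9/s1 VC-HIT; vc=[29,19,13]
#11 0x170→b23/s3 L1-HIT; vc=[29,19,13]

OUTCOME = VC-HIT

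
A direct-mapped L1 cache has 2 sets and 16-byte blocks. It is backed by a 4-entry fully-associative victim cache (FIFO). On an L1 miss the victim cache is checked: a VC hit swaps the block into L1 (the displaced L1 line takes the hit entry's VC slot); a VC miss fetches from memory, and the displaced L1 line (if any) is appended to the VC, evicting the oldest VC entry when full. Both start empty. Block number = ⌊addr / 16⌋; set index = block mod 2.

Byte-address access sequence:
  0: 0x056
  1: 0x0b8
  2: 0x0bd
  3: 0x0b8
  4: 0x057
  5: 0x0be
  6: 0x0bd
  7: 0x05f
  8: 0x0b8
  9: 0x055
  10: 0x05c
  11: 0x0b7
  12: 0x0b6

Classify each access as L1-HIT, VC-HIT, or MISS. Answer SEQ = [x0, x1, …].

SEQ = [MISS, MISS, L1-HIT, L1-HIT, VC-HIT, VC-HIT, L1-HIT, VC-HIT, VC-HIT, VC-HIT, L1-HIT, VC-HIT, L1-HIT]

0: 0x56 (blk 5, set 1) → MISS  vc=[]
1: 0xb8 (blk 11, set 1) → MISS  vc=[5]
2: 0xbd (blk 11, set 1) → L1-HIT  vc=[5]
3: 0xb8 (blk 11, set 1) → L1-HIT  vc=[5]
4: 0x57 (blk 5, set 1) → VC-HIT  vc=[11]
5: 0xbe (blk 11, set 1) → VC-HIT  vc=[5]
6: 0xbd (blk 11, set 1) → L1-HIT  vc=[5]
7: 0x5f (blk 5, set 1) → VC-HIT  vc=[11]
8: 0xb8 (blk 11, set 1) → VC-HIT  vc=[5]
9: 0x55 (blk 5, set 1) → VC-HIT  vc=[11]
10: 0x5c (blk 5, set 1) → L1-HIT  vc=[11]
11: 0xb7 (blk 11, set 1) → VC-HIT  vc=[5]
12: 0xb6 (blk 11, set 1) → L1-HIT  vc=[5]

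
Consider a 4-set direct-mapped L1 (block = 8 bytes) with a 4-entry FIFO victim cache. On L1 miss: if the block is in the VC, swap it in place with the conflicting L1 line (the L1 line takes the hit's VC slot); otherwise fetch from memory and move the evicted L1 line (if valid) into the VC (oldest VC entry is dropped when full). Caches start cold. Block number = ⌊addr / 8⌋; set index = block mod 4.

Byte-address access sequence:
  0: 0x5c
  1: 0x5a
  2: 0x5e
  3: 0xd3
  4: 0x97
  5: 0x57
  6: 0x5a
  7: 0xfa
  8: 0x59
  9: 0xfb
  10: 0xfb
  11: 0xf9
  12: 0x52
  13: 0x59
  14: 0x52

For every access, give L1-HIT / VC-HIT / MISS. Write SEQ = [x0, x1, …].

SEQ = [MISS, L1-HIT, L1-HIT, MISS, MISS, MISS, L1-HIT, MISS, VC-HIT, VC-HIT, L1-HIT, L1-HIT, L1-HIT, VC-HIT, L1-HIT]

0: 0x5c (blk 11, set 3) → MISS  vc=[]
1: 0x5a (blk 11, set 3) → L1-HIT  vc=[]
2: 0x5e (blk 11, set 3) → L1-HIT  vc=[]
3: 0xd3 (blk 26, set 2) → MISS  vc=[]
4: 0x97 (blk 18, set 2) → MISS  vc=[26]
5: 0x57 (blk 10, set 2) → MISS  vc=[26, 18]
6: 0x5a (blk 11, set 3) → L1-HIT  vc=[26, 18]
7: 0xfa (blk 31, set 3) → MISS  vc=[26, 18, 11]
8: 0x59 (blk 11, set 3) → VC-HIT  vc=[26, 18, 31]
9: 0xfb (blk 31, set 3) → VC-HIT  vc=[26, 18, 11]
10: 0xfb (blk 31, set 3) → L1-HIT  vc=[26, 18, 11]
11: 0xf9 (blk 31, set 3) → L1-HIT  vc=[26, 18, 11]
12: 0x52 (blk 10, set 2) → L1-HIT  vc=[26, 18, 11]
13: 0x59 (blk 11, set 3) → VC-HIT  vc=[26, 18, 31]
14: 0x52 (blk 10, set 2) → L1-HIT  vc=[26, 18, 31]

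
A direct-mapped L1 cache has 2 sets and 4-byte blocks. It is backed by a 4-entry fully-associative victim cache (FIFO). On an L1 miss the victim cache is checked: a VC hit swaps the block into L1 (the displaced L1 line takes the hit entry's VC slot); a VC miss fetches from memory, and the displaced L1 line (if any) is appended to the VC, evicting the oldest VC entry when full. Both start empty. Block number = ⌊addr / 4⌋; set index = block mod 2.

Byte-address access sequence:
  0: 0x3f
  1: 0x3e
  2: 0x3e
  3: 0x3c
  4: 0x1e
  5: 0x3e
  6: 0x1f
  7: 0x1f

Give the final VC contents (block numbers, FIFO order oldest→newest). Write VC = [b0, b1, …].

VC = [15]

  [0] addr=0x3f blk=15 s=1: MISS | VC []
  [1] addr=0x3e blk=15 s=1: L1-HIT | VC []
  [2] addr=0x3e blk=15 s=1: L1-HIT | VC []
  [3] addr=0x3c blk=15 s=1: L1-HIT | VC []
  [4] addr=0x1e blk=7 s=1: MISS | VC [15]
  [5] addr=0x3e blk=15 s=1: VC-HIT | VC [7]
  [6] addr=0x1f blk=7 s=1: VC-HIT | VC [15]
  [7] addr=0x1f blk=7 s=1: L1-HIT | VC [15]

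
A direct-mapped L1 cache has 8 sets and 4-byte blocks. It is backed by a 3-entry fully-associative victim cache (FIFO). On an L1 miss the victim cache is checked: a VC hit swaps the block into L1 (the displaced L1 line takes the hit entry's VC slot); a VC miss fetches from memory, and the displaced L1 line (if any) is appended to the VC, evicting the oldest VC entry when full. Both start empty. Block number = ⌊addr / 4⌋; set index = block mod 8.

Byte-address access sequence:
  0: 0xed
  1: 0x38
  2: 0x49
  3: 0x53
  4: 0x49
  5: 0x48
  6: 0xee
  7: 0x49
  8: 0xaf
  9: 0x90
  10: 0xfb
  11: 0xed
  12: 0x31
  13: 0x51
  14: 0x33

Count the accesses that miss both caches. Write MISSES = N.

MISSES = 8

  [0] addr=0xed blk=59 s=3: MISS | VC []
  [1] addr=0x38 blk=14 s=6: MISS | VC []
  [2] addr=0x49 blk=18 s=2: MISS | VC []
  [3] addr=0x53 blk=20 s=4: MISS | VC []
  [4] addr=0x49 blk=18 s=2: L1-HIT | VC []
  [5] addr=0x48 blk=18 s=2: L1-HIT | VC []
  [6] addr=0xee blk=59 s=3: L1-HIT | VC []
  [7] addr=0x49 blk=18 s=2: L1-HIT | VC []
  [8] addr=0xaf blk=43 s=3: MISS | VC [59]
  [9] addr=0x90 blk=36 s=4: MISS | VC [59, 20]
  [10] addr=0xfb blk=62 s=6: MISS | VC [59, 20, 14]
  [11] addr=0xed blk=59 s=3: VC-HIT | VC [43, 20, 14]
  [12] addr=0x31 blk=12 s=4: MISS | VC [20, 14, 36]
  [13] addr=0x51 blk=20 s=4: VC-HIT | VC [12, 14, 36]
  [14] addr=0x33 blk=12 s=4: VC-HIT | VC [20, 14, 36]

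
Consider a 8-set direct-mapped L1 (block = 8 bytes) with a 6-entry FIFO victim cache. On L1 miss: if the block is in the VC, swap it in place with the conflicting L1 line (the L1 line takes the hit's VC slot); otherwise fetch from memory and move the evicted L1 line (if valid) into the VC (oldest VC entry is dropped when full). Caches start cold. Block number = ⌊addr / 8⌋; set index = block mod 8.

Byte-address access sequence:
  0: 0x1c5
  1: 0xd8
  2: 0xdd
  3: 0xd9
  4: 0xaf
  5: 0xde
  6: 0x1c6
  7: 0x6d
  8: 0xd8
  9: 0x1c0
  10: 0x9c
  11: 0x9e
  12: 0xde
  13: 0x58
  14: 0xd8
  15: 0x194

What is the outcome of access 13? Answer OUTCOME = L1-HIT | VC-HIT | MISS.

0: 0x1c5 (blk 56, set 0) → MISS  vc=[]
1: 0xd8 (blk 27, set 3) → MISS  vc=[]
2: 0xdd (blk 27, set 3) → L1-HIT  vc=[]
3: 0xd9 (blk 27, set 3) → L1-HIT  vc=[]
4: 0xaf (blk 21, set 5) → MISS  vc=[]
5: 0xde (blk 27, set 3) → L1-HIT  vc=[]
6: 0x1c6 (blk 56, set 0) → L1-HIT  vc=[]
7: 0x6d (blk 13, set 5) → MISS  vc=[21]
8: 0xd8 (blk 27, set 3) → L1-HIT  vc=[21]
9: 0x1c0 (blk 56, set 0) → L1-HIT  vc=[21]
10: 0x9c (blk 19, set 3) → MISS  vc=[21, 27]
11: 0x9e (blk 19, set 3) → L1-HIT  vc=[21, 27]
12: 0xde (blk 27, set 3) → VC-HIT  vc=[21, 19]
13: 0x58 (blk 11, set 3) → MISS  vc=[21, 19, 27]
14: 0xd8 (blk 27, set 3) → VC-HIT  vc=[21, 19, 11]
15: 0x194 (blk 50, set 2) → MISS  vc=[21, 19, 11]

OUTCOME = MISS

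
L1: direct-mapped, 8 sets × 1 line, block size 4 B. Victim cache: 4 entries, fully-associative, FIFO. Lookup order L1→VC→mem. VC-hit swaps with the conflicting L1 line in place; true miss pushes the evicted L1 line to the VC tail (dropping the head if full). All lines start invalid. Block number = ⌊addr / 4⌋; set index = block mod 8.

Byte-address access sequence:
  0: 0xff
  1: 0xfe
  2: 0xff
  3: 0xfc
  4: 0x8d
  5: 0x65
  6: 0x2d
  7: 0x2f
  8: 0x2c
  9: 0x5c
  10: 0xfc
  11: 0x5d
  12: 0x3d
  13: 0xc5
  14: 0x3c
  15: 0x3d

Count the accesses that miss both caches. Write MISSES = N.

#0 0xff→b63/s7 MISS; vc=[]
#1 0xfe→b63/s7 L1-HIT; vc=[]
#2 0xff→b63/s7 L1-HIT; vc=[]
#3 0xfc→b63/s7 L1-HIT; vc=[]
#4 0x8d→b35/s3 MISS; vc=[]
#5 0x65→b25/s1 MISS; vc=[]
#6 0x2d→b11/s3 MISS; vc=[35]
#7 0x2f→b11/s3 L1-HIT; vc=[35]
#8 0x2c→b11/s3 L1-HIT; vc=[35]
#9 0x5c→b23/s7 MISS; vc=[35,63]
#10 0xfc→b63/s7 VC-HIT; vc=[35,23]
#11 0x5d→b23/s7 VC-HIT; vc=[35,63]
#12 0x3d→b15/s7 MISS; vc=[35,63,23]
#13 0xc5→b49/s1 MISS; vc=[35,63,23,25]
#14 0x3c→b15/s7 L1-HIT; vc=[35,63,23,25]
#15 0x3d→b15/s7 L1-HIT; vc=[35,63,23,25]

MISSES = 7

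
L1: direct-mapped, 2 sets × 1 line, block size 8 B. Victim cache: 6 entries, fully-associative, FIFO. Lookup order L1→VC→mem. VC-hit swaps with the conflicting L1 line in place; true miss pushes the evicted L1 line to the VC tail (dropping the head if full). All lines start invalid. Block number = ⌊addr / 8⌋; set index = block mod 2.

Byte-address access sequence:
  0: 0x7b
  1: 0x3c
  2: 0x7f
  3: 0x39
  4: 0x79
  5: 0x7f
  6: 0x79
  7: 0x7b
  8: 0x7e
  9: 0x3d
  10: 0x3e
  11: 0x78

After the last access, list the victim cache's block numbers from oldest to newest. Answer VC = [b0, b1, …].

0: 0x7b (blk 15, set 1) → MISS  vc=[]
1: 0x3c (blk 7, set 1) → MISS  vc=[15]
2: 0x7f (blk 15, set 1) → VC-HIT  vc=[7]
3: 0x39 (blk 7, set 1) → VC-HIT  vc=[15]
4: 0x79 (blk 15, set 1) → VC-HIT  vc=[7]
5: 0x7f (blk 15, set 1) → L1-HIT  vc=[7]
6: 0x79 (blk 15, set 1) → L1-HIT  vc=[7]
7: 0x7b (blk 15, set 1) → L1-HIT  vc=[7]
8: 0x7e (blk 15, set 1) → L1-HIT  vc=[7]
9: 0x3d (blk 7, set 1) → VC-HIT  vc=[15]
10: 0x3e (blk 7, set 1) → L1-HIT  vc=[15]
11: 0x78 (blk 15, set 1) → VC-HIT  vc=[7]

VC = [7]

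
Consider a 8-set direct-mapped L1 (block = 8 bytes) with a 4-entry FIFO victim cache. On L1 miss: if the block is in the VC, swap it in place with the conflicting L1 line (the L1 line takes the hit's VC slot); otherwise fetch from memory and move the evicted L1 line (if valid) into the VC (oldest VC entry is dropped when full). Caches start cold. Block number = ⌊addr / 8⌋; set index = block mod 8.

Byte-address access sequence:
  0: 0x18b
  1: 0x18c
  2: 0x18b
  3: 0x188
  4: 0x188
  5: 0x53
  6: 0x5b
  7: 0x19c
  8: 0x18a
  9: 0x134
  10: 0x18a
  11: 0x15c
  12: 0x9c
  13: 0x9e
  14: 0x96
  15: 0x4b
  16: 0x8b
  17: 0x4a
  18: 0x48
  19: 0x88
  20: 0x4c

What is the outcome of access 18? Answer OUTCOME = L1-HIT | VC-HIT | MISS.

OUTCOME = L1-HIT

  [0] addr=0x18b blk=49 s=1: MISS | VC []
  [1] addr=0x18c blk=49 s=1: L1-HIT | VC []
  [2] addr=0x18b blk=49 s=1: L1-HIT | VC []
  [3] addr=0x188 blk=49 s=1: L1-HIT | VC []
  [4] addr=0x188 blk=49 s=1: L1-HIT | VC []
  [5] addr=0x53 blk=10 s=2: MISS | VC []
  [6] addr=0x5b blk=11 s=3: MISS | VC []
  [7] addr=0x19c blk=51 s=3: MISS | VC [11]
  [8] addr=0x18a blk=49 s=1: L1-HIT | VC [11]
  [9] addr=0x134 blk=38 s=6: MISS | VC [11]
  [10] addr=0x18a blk=49 s=1: L1-HIT | VC [11]
  [11] addr=0x15c blk=43 s=3: MISS | VC [11, 51]
  [12] addr=0x9c blk=19 s=3: MISS | VC [11, 51, 43]
  [13] addr=0x9e blk=19 s=3: L1-HIT | VC [11, 51, 43]
  [14] addr=0x96 blk=18 s=2: MISS | VC [11, 51, 43, 10]
  [15] addr=0x4b blk=9 s=1: MISS | VC [51, 43, 10, 49]
  [16] addr=0x8b blk=17 s=1: MISS | VC [43, 10, 49, 9]
  [17] addr=0x4a blk=9 s=1: VC-HIT | VC [43, 10, 49, 17]
  [18] addr=0x48 blk=9 s=1: L1-HIT | VC [43, 10, 49, 17]
  [19] addr=0x88 blk=17 s=1: VC-HIT | VC [43, 10, 49, 9]
  [20] addr=0x4c blk=9 s=1: VC-HIT | VC [43, 10, 49, 17]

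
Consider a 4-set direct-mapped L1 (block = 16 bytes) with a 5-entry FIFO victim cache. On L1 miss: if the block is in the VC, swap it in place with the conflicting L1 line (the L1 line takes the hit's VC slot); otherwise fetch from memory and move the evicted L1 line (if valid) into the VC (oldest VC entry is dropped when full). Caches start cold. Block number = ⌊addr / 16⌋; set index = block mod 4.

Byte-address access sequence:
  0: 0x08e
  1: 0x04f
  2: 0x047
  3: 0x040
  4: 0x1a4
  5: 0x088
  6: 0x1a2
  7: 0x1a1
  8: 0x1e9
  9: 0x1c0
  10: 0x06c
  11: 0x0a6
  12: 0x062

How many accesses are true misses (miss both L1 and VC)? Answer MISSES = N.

MISSES = 7

0: 0x8e (blk 8, set 0) → MISS  vc=[]
1: 0x4f (blk 4, set 0) → MISS  vc=[8]
2: 0x47 (blk 4, set 0) → L1-HIT  vc=[8]
3: 0x40 (blk 4, set 0) → L1-HIT  vc=[8]
4: 0x1a4 (blk 26, set 2) → MISS  vc=[8]
5: 0x88 (blk 8, set 0) → VC-HIT  vc=[4]
6: 0x1a2 (blk 26, set 2) → L1-HIT  vc=[4]
7: 0x1a1 (blk 26, set 2) → L1-HIT  vc=[4]
8: 0x1e9 (blk 30, set 2) → MISS  vc=[4, 26]
9: 0x1c0 (blk 28, set 0) → MISS  vc=[4, 26, 8]
10: 0x6c (blk 6, set 2) → MISS  vc=[4, 26, 8, 30]
11: 0xa6 (blk 10, set 2) → MISS  vc=[4, 26, 8, 30, 6]
12: 0x62 (blk 6, set 2) → VC-HIT  vc=[4, 26, 8, 30, 10]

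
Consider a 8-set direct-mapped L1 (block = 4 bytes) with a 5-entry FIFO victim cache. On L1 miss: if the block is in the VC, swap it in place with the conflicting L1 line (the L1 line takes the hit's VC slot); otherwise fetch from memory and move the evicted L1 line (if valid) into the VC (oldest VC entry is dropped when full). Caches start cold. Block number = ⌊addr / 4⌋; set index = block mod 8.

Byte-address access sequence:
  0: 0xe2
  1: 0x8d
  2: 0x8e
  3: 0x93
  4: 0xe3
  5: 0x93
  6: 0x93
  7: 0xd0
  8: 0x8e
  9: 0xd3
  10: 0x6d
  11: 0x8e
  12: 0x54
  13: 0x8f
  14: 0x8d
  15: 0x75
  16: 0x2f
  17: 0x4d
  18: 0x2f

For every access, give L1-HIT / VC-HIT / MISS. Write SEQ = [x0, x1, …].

#0 0xe2→b56/s0 MISS; vc=[]
#1 0x8d→b35/s3 MISS; vc=[]
#2 0x8e→b35/s3 L1-HIT; vc=[]
#3 0x93→b36/s4 MISS; vc=[]
#4 0xe3→b56/s0 L1-HIT; vc=[]
#5 0x93→b36/s4 L1-HIT; vc=[]
#6 0x93→b36/s4 L1-HIT; vc=[]
#7 0xd0→b52/s4 MISS; vc=[36]
#8 0x8e→b35/s3 L1-HIT; vc=[36]
#9 0xd3→b52/s4 L1-HIT; vc=[36]
#10 0x6d→b27/s3 MISS; vc=[36,35]
#11 0x8e→b35/s3 VC-HIT; vc=[36,27]
#12 0x54→b21/s5 MISS; vc=[36,27]
#13 0x8f→b35/s3 L1-HIT; vc=[36,27]
#14 0x8d→b35/s3 L1-HIT; vc=[36,27]
#15 0x75→b29/s5 MISS; vc=[36,27,21]
#16 0x2f→b11/s3 MISS; vc=[36,27,21,35]
#17 0x4d→b19/s3 MISS; vc=[36,27,21,35,11]
#18 0x2f→b11/s3 VC-HIT; vc=[36,27,21,35,19]

SEQ = [MISS, MISS, L1-HIT, MISS, L1-HIT, L1-HIT, L1-HIT, MISS, L1-HIT, L1-HIT, MISS, VC-HIT, MISS, L1-HIT, L1-HIT, MISS, MISS, MISS, VC-HIT]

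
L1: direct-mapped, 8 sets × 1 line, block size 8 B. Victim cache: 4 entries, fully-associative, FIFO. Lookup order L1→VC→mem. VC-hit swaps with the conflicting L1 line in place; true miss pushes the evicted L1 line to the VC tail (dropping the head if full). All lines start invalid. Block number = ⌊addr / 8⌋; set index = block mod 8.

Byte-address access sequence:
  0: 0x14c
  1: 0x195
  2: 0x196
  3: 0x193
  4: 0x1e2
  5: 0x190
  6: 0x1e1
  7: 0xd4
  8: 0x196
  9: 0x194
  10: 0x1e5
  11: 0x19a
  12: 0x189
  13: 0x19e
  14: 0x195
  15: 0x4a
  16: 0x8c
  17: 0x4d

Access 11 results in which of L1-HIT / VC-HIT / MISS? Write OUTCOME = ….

OUTCOME = MISS

0: 0x14c (blk 41, set 1) → MISS  vc=[]
1: 0x195 (blk 50, set 2) → MISS  vc=[]
2: 0x196 (blk 50, set 2) → L1-HIT  vc=[]
3: 0x193 (blk 50, set 2) → L1-HIT  vc=[]
4: 0x1e2 (blk 60, set 4) → MISS  vc=[]
5: 0x190 (blk 50, set 2) → L1-HIT  vc=[]
6: 0x1e1 (blk 60, set 4) → L1-HIT  vc=[]
7: 0xd4 (blk 26, set 2) → MISS  vc=[50]
8: 0x196 (blk 50, set 2) → VC-HIT  vc=[26]
9: 0x194 (blk 50, set 2) → L1-HIT  vc=[26]
10: 0x1e5 (blk 60, set 4) → L1-HIT  vc=[26]
11: 0x19a (blk 51, set 3) → MISS  vc=[26]
12: 0x189 (blk 49, set 1) → MISS  vc=[26, 41]
13: 0x19e (blk 51, set 3) → L1-HIT  vc=[26, 41]
14: 0x195 (blk 50, set 2) → L1-HIT  vc=[26, 41]
15: 0x4a (blk 9, set 1) → MISS  vc=[26, 41, 49]
16: 0x8c (blk 17, set 1) → MISS  vc=[26, 41, 49, 9]
17: 0x4d (blk 9, set 1) → VC-HIT  vc=[26, 41, 49, 17]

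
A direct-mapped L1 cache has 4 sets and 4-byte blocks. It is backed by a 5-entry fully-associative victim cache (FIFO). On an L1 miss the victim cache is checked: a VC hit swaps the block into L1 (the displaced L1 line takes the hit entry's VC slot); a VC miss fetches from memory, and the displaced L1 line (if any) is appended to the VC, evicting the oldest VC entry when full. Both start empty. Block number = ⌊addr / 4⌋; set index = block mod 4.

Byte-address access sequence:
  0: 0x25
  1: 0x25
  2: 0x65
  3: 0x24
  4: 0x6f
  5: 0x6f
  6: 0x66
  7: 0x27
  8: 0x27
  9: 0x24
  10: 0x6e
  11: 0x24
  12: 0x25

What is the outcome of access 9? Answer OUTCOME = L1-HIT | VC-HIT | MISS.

  [0] addr=0x25 blk=9 s=1: MISS | VC []
  [1] addr=0x25 blk=9 s=1: L1-HIT | VC []
  [2] addr=0x65 blk=25 s=1: MISS | VC [9]
  [3] addr=0x24 blk=9 s=1: VC-HIT | VC [25]
  [4] addr=0x6f blk=27 s=3: MISS | VC [25]
  [5] addr=0x6f blk=27 s=3: L1-HIT | VC [25]
  [6] addr=0x66 blk=25 s=1: VC-HIT | VC [9]
  [7] addr=0x27 blk=9 s=1: VC-HIT | VC [25]
  [8] addr=0x27 blk=9 s=1: L1-HIT | VC [25]
  [9] addr=0x24 blk=9 s=1: L1-HIT | VC [25]
  [10] addr=0x6e blk=27 s=3: L1-HIT | VC [25]
  [11] addr=0x24 blk=9 s=1: L1-HIT | VC [25]
  [12] addr=0x25 blk=9 s=1: L1-HIT | VC [25]

OUTCOME = L1-HIT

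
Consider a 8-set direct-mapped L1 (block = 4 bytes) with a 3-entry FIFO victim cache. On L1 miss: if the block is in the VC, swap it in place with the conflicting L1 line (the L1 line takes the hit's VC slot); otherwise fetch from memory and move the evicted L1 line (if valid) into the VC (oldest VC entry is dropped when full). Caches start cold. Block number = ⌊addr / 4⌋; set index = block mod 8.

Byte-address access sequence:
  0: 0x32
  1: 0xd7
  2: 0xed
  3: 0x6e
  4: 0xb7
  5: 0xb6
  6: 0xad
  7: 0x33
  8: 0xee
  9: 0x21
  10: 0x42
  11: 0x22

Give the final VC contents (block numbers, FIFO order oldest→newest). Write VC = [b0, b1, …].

VC = [53, 27, 16]

  [0] addr=0x32 blk=12 s=4: MISS | VC []
  [1] addr=0xd7 blk=53 s=5: MISS | VC []
  [2] addr=0xed blk=59 s=3: MISS | VC []
  [3] addr=0x6e blk=27 s=3: MISS | VC [59]
  [4] addr=0xb7 blk=45 s=5: MISS | VC [59, 53]
  [5] addr=0xb6 blk=45 s=5: L1-HIT | VC [59, 53]
  [6] addr=0xad blk=43 s=3: MISS | VC [59, 53, 27]
  [7] addr=0x33 blk=12 s=4: L1-HIT | VC [59, 53, 27]
  [8] addr=0xee blk=59 s=3: VC-HIT | VC [43, 53, 27]
  [9] addr=0x21 blk=8 s=0: MISS | VC [43, 53, 27]
  [10] addr=0x42 blk=16 s=0: MISS | VC [53, 27, 8]
  [11] addr=0x22 blk=8 s=0: VC-HIT | VC [53, 27, 16]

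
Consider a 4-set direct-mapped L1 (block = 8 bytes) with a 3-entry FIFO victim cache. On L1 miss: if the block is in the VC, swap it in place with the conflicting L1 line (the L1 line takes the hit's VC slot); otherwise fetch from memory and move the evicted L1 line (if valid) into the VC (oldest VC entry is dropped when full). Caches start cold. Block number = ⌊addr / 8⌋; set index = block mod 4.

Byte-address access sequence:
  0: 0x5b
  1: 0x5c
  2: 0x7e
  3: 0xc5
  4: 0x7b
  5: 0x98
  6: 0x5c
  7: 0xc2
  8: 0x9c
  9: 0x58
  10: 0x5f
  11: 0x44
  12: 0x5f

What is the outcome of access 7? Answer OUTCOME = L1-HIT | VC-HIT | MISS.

  [0] addr=0x5b blk=11 s=3: MISS | VC []
  [1] addr=0x5c blk=11 s=3: L1-HIT | VC []
  [2] addr=0x7e blk=15 s=3: MISS | VC [11]
  [3] addr=0xc5 blk=24 s=0: MISS | VC [11]
  [4] addr=0x7b blk=15 s=3: L1-HIT | VC [11]
  [5] addr=0x98 blk=19 s=3: MISS | VC [11, 15]
  [6] addr=0x5c blk=11 s=3: VC-HIT | VC [19, 15]
  [7] addr=0xc2 blk=24 s=0: L1-HIT | VC [19, 15]
  [8] addr=0x9c blk=19 s=3: VC-HIT | VC [11, 15]
  [9] addr=0x58 blk=11 s=3: VC-HIT | VC [19, 15]
  [10] addr=0x5f blk=11 s=3: L1-HIT | VC [19, 15]
  [11] addr=0x44 blk=8 s=0: MISS | VC [19, 15, 24]
  [12] addr=0x5f blk=11 s=3: L1-HIT | VC [19, 15, 24]

OUTCOME = L1-HIT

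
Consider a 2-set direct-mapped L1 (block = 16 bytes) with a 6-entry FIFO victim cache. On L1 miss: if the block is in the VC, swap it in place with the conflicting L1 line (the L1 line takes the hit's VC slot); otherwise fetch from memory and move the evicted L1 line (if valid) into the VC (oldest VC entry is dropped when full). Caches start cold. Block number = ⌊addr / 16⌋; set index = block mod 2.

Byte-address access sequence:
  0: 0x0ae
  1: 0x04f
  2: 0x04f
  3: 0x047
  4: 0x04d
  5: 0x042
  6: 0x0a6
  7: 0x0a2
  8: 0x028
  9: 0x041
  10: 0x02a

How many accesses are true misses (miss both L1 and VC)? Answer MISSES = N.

0: 0xae (blk 10, set 0) → MISS  vc=[]
1: 0x4f (blk 4, set 0) → MISS  vc=[10]
2: 0x4f (blk 4, set 0) → L1-HIT  vc=[10]
3: 0x47 (blk 4, set 0) → L1-HIT  vc=[10]
4: 0x4d (blk 4, set 0) → L1-HIT  vc=[10]
5: 0x42 (blk 4, set 0) → L1-HIT  vc=[10]
6: 0xa6 (blk 10, set 0) → VC-HIT  vc=[4]
7: 0xa2 (blk 10, set 0) → L1-HIT  vc=[4]
8: 0x28 (blk 2, set 0) → MISS  vc=[4, 10]
9: 0x41 (blk 4, set 0) → VC-HIT  vc=[2, 10]
10: 0x2a (blk 2, set 0) → VC-HIT  vc=[4, 10]

MISSES = 3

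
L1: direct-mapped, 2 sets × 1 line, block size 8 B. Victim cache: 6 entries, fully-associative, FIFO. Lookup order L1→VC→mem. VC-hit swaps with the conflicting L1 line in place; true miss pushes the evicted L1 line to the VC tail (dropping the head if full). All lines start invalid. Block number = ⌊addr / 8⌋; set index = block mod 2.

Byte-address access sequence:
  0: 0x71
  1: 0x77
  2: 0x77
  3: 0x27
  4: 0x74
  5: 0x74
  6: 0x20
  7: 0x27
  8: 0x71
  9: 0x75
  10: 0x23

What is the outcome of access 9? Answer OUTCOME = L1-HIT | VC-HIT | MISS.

OUTCOME = L1-HIT

  [0] addr=0x71 blk=14 s=0: MISS | VC []
  [1] addr=0x77 blk=14 s=0: L1-HIT | VC []
  [2] addr=0x77 blk=14 s=0: L1-HIT | VC []
  [3] addr=0x27 blk=4 s=0: MISS | VC [14]
  [4] addr=0x74 blk=14 s=0: VC-HIT | VC [4]
  [5] addr=0x74 blk=14 s=0: L1-HIT | VC [4]
  [6] addr=0x20 blk=4 s=0: VC-HIT | VC [14]
  [7] addr=0x27 blk=4 s=0: L1-HIT | VC [14]
  [8] addr=0x71 blk=14 s=0: VC-HIT | VC [4]
  [9] addr=0x75 blk=14 s=0: L1-HIT | VC [4]
  [10] addr=0x23 blk=4 s=0: VC-HIT | VC [14]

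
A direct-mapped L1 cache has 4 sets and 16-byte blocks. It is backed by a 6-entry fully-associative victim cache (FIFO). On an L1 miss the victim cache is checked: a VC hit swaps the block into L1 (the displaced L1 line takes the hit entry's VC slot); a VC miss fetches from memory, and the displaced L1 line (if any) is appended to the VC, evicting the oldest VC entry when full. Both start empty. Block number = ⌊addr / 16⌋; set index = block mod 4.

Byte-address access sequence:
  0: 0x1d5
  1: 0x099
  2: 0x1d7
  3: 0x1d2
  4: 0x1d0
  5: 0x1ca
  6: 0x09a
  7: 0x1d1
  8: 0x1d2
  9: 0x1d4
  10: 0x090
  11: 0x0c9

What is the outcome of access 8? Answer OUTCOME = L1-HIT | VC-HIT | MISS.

  [0] addr=0x1d5 blk=29 s=1: MISS | VC []
  [1] addr=0x99 blk=9 s=1: MISS | VC [29]
  [2] addr=0x1d7 blk=29 s=1: VC-HIT | VC [9]
  [3] addr=0x1d2 blk=29 s=1: L1-HIT | VC [9]
  [4] addr=0x1d0 blk=29 s=1: L1-HIT | VC [9]
  [5] addr=0x1ca blk=28 s=0: MISS | VC [9]
  [6] addr=0x9a blk=9 s=1: VC-HIT | VC [29]
  [7] addr=0x1d1 blk=29 s=1: VC-HIT | VC [9]
  [8] addr=0x1d2 blk=29 s=1: L1-HIT | VC [9]
  [9] addr=0x1d4 blk=29 s=1: L1-HIT | VC [9]
  [10] addr=0x90 blk=9 s=1: VC-HIT | VC [29]
  [11] addr=0xc9 blk=12 s=0: MISS | VC [29, 28]

OUTCOME = L1-HIT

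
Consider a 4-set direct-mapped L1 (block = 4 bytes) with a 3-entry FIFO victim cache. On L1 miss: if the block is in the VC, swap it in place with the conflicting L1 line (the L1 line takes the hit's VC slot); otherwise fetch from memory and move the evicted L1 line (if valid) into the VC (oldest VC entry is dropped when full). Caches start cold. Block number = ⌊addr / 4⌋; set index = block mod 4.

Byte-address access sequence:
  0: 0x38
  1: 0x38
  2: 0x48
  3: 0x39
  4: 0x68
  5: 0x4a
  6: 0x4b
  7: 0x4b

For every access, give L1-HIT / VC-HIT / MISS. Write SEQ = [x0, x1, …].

SEQ = [MISS, L1-HIT, MISS, VC-HIT, MISS, VC-HIT, L1-HIT, L1-HIT]

  [0] addr=0x38 blk=14 s=2: MISS | VC []
  [1] addr=0x38 blk=14 s=2: L1-HIT | VC []
  [2] addr=0x48 blk=18 s=2: MISS | VC [14]
  [3] addr=0x39 blk=14 s=2: VC-HIT | VC [18]
  [4] addr=0x68 blk=26 s=2: MISS | VC [18, 14]
  [5] addr=0x4a blk=18 s=2: VC-HIT | VC [26, 14]
  [6] addr=0x4b blk=18 s=2: L1-HIT | VC [26, 14]
  [7] addr=0x4b blk=18 s=2: L1-HIT | VC [26, 14]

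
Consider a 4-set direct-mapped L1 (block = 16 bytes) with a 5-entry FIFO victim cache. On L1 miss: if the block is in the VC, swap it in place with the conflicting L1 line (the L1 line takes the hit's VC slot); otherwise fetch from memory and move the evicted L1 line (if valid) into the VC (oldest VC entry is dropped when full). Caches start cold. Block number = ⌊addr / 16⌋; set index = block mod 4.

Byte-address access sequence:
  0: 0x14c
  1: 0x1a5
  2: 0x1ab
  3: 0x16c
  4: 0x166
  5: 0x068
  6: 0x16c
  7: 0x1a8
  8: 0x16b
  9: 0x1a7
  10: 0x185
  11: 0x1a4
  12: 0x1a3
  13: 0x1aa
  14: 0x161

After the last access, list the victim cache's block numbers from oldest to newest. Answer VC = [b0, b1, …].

VC = [26, 6, 20]

#0 0x14c→b20/s0 MISS; vc=[]
#1 0x1a5→b26/s2 MISS; vc=[]
#2 0x1ab→b26/s2 L1-HIT; vc=[]
#3 0x16c→b22/s2 MISS; vc=[26]
#4 0x166→b22/s2 L1-HIT; vc=[26]
#5 0x68→b6/s2 MISS; vc=[26,22]
#6 0x16c→b22/s2 VC-HIT; vc=[26,6]
#7 0x1a8→b26/s2 VC-HIT; vc=[22,6]
#8 0x16b→b22/s2 VC-HIT; vc=[26,6]
#9 0x1a7→b26/s2 VC-HIT; vc=[22,6]
#10 0x185→b24/s0 MISS; vc=[22,6,20]
#11 0x1a4→b26/s2 L1-HIT; vc=[22,6,20]
#12 0x1a3→b26/s2 L1-HIT; vc=[22,6,20]
#13 0x1aa→b26/s2 L1-HIT; vc=[22,6,20]
#14 0x161→b22/s2 VC-HIT; vc=[26,6,20]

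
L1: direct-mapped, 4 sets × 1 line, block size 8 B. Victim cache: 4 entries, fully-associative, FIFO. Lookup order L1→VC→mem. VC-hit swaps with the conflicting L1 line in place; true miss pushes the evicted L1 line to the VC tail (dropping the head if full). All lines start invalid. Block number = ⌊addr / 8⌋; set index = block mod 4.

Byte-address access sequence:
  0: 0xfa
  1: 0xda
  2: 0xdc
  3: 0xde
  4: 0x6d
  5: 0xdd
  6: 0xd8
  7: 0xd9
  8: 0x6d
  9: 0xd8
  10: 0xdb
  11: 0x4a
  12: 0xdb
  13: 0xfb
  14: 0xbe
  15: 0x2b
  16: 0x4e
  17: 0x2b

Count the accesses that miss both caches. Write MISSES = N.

MISSES = 6

  [0] addr=0xfa blk=31 s=3: MISS | VC []
  [1] addr=0xda blk=27 s=3: MISS | VC [31]
  [2] addr=0xdc blk=27 s=3: L1-HIT | VC [31]
  [3] addr=0xde blk=27 s=3: L1-HIT | VC [31]
  [4] addr=0x6d blk=13 s=1: MISS | VC [31]
  [5] addr=0xdd blk=27 s=3: L1-HIT | VC [31]
  [6] addr=0xd8 blk=27 s=3: L1-HIT | VC [31]
  [7] addr=0xd9 blk=27 s=3: L1-HIT | VC [31]
  [8] addr=0x6d blk=13 s=1: L1-HIT | VC [31]
  [9] addr=0xd8 blk=27 s=3: L1-HIT | VC [31]
  [10] addr=0xdb blk=27 s=3: L1-HIT | VC [31]
  [11] addr=0x4a blk=9 s=1: MISS | VC [31, 13]
  [12] addr=0xdb blk=27 s=3: L1-HIT | VC [31, 13]
  [13] addr=0xfb blk=31 s=3: VC-HIT | VC [27, 13]
  [14] addr=0xbe blk=23 s=3: MISS | VC [27, 13, 31]
  [15] addr=0x2b blk=5 s=1: MISS | VC [27, 13, 31, 9]
  [16] addr=0x4e blk=9 s=1: VC-HIT | VC [27, 13, 31, 5]
  [17] addr=0x2b blk=5 s=1: VC-HIT | VC [27, 13, 31, 9]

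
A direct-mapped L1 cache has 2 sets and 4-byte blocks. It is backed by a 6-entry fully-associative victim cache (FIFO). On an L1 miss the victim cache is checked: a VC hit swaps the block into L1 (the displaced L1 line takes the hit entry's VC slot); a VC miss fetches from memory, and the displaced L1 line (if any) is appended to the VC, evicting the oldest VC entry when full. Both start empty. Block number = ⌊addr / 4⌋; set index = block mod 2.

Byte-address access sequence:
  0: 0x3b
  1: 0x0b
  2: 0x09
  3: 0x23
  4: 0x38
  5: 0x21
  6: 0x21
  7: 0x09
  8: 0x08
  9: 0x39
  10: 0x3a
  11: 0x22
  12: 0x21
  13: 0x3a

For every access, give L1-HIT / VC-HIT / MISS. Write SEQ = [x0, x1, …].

0: 0x3b (blk 14, set 0) → MISS  vc=[]
1: 0xb (blk 2, set 0) → MISS  vc=[14]
2: 0x9 (blk 2, set 0) → L1-HIT  vc=[14]
3: 0x23 (blk 8, set 0) → MISS  vc=[14, 2]
4: 0x38 (blk 14, set 0) → VC-HIT  vc=[8, 2]
5: 0x21 (blk 8, set 0) → VC-HIT  vc=[14, 2]
6: 0x21 (blk 8, set 0) → L1-HIT  vc=[14, 2]
7: 0x9 (blk 2, set 0) → VC-HIT  vc=[14, 8]
8: 0x8 (blk 2, set 0) → L1-HIT  vc=[14, 8]
9: 0x39 (blk 14, set 0) → VC-HIT  vc=[2, 8]
10: 0x3a (blk 14, set 0) → L1-HIT  vc=[2, 8]
11: 0x22 (blk 8, set 0) → VC-HIT  vc=[2, 14]
12: 0x21 (blk 8, set 0) → L1-HIT  vc=[2, 14]
13: 0x3a (blk 14, set 0) → VC-HIT  vc=[2, 8]

SEQ = [MISS, MISS, L1-HIT, MISS, VC-HIT, VC-HIT, L1-HIT, VC-HIT, L1-HIT, VC-HIT, L1-HIT, VC-HIT, L1-HIT, VC-HIT]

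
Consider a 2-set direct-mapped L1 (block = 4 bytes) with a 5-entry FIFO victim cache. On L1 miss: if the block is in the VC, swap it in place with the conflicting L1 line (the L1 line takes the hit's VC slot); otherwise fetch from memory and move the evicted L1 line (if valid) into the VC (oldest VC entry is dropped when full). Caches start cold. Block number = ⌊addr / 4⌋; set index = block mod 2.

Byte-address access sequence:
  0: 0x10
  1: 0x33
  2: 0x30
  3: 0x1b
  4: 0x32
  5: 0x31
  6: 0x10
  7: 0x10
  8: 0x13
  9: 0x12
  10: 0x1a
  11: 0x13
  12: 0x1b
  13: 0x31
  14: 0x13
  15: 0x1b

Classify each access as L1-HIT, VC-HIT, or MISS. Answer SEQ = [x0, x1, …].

SEQ = [MISS, MISS, L1-HIT, MISS, VC-HIT, L1-HIT, VC-HIT, L1-HIT, L1-HIT, L1-HIT, VC-HIT, VC-HIT, VC-HIT, VC-HIT, VC-HIT, VC-HIT]

0: 0x10 (blk 4, set 0) → MISS  vc=[]
1: 0x33 (blk 12, set 0) → MISS  vc=[4]
2: 0x30 (blk 12, set 0) → L1-HIT  vc=[4]
3: 0x1b (blk 6, set 0) → MISS  vc=[4, 12]
4: 0x32 (blk 12, set 0) → VC-HIT  vc=[4, 6]
5: 0x31 (blk 12, set 0) → L1-HIT  vc=[4, 6]
6: 0x10 (blk 4, set 0) → VC-HIT  vc=[12, 6]
7: 0x10 (blk 4, set 0) → L1-HIT  vc=[12, 6]
8: 0x13 (blk 4, set 0) → L1-HIT  vc=[12, 6]
9: 0x12 (blk 4, set 0) → L1-HIT  vc=[12, 6]
10: 0x1a (blk 6, set 0) → VC-HIT  vc=[12, 4]
11: 0x13 (blk 4, set 0) → VC-HIT  vc=[12, 6]
12: 0x1b (blk 6, set 0) → VC-HIT  vc=[12, 4]
13: 0x31 (blk 12, set 0) → VC-HIT  vc=[6, 4]
14: 0x13 (blk 4, set 0) → VC-HIT  vc=[6, 12]
15: 0x1b (blk 6, set 0) → VC-HIT  vc=[4, 12]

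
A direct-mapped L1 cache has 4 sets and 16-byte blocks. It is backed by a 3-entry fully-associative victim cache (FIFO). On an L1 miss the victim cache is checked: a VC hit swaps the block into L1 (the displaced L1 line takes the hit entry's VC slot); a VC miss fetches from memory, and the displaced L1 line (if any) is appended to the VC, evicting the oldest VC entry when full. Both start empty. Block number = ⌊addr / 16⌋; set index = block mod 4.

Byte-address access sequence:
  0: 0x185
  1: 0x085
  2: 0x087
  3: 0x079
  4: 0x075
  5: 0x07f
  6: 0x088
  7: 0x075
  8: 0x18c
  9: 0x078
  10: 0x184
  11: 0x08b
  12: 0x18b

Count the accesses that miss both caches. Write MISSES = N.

MISSES = 3

#0 0x185→b24/s0 MISS; vc=[]
#1 0x85→b8/s0 MISS; vc=[24]
#2 0x87→b8/s0 L1-HIT; vc=[24]
#3 0x79→b7/s3 MISS; vc=[24]
#4 0x75→b7/s3 L1-HIT; vc=[24]
#5 0x7f→b7/s3 L1-HIT; vc=[24]
#6 0x88→b8/s0 L1-HIT; vc=[24]
#7 0x75→b7/s3 L1-HIT; vc=[24]
#8 0x18c→b24/s0 VC-HIT; vc=[8]
#9 0x78→b7/s3 L1-HIT; vc=[8]
#10 0x184→b24/s0 L1-HIT; vc=[8]
#11 0x8b→b8/s0 VC-HIT; vc=[24]
#12 0x18b→b24/s0 VC-HIT; vc=[8]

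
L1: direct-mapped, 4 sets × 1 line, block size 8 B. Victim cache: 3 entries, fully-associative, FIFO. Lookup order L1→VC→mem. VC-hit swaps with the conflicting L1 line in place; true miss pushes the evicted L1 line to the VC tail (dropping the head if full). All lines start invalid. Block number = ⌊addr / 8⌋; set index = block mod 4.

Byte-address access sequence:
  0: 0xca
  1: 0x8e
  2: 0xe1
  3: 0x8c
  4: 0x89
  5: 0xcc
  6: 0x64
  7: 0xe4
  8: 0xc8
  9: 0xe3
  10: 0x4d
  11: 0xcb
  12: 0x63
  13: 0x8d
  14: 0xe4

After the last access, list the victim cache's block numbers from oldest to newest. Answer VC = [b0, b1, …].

VC = [25, 12, 9]

0: 0xca (blk 25, set 1) → MISS  vc=[]
1: 0x8e (blk 17, set 1) → MISS  vc=[25]
2: 0xe1 (blk 28, set 0) → MISS  vc=[25]
3: 0x8c (blk 17, set 1) → L1-HIT  vc=[25]
4: 0x89 (blk 17, set 1) → L1-HIT  vc=[25]
5: 0xcc (blk 25, set 1) → VC-HIT  vc=[17]
6: 0x64 (blk 12, set 0) → MISS  vc=[17, 28]
7: 0xe4 (blk 28, set 0) → VC-HIT  vc=[17, 12]
8: 0xc8 (blk 25, set 1) → L1-HIT  vc=[17, 12]
9: 0xe3 (blk 28, set 0) → L1-HIT  vc=[17, 12]
10: 0x4d (blk 9, set 1) → MISS  vc=[17, 12, 25]
11: 0xcb (blk 25, set 1) → VC-HIT  vc=[17, 12, 9]
12: 0x63 (blk 12, set 0) → VC-HIT  vc=[17, 28, 9]
13: 0x8d (blk 17, set 1) → VC-HIT  vc=[25, 28, 9]
14: 0xe4 (blk 28, set 0) → VC-HIT  vc=[25, 12, 9]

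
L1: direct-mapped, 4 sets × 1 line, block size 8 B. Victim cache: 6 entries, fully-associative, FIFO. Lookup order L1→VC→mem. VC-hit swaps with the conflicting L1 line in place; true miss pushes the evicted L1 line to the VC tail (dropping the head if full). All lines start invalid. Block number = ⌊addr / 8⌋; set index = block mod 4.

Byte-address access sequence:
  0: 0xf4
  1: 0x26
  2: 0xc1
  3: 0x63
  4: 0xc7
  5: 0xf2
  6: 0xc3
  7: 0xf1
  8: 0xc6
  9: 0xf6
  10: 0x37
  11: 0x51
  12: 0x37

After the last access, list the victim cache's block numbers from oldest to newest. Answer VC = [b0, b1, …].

#0 0xf4→b30/s2 MISS; vc=[]
#1 0x26→b4/s0 MISS; vc=[]
#2 0xc1→b24/s0 MISS; vc=[4]
#3 0x63→b12/s0 MISS; vc=[4,24]
#4 0xc7→b24/s0 VC-HIT; vc=[4,12]
#5 0xf2→b30/s2 L1-HIT; vc=[4,12]
#6 0xc3→b24/s0 L1-HIT; vc=[4,12]
#7 0xf1→b30/s2 L1-HIT; vc=[4,12]
#8 0xc6→b24/s0 L1-HIT; vc=[4,12]
#9 0xf6→b30/s2 L1-HIT; vc=[4,12]
#10 0x37→b6/s2 MISS; vc=[4,12,30]
#11 0x51→b10/s2 MISS; vc=[4,12,30,6]
#12 0x37→b6/s2 VC-HIT; vc=[4,12,30,10]

VC = [4, 12, 30, 10]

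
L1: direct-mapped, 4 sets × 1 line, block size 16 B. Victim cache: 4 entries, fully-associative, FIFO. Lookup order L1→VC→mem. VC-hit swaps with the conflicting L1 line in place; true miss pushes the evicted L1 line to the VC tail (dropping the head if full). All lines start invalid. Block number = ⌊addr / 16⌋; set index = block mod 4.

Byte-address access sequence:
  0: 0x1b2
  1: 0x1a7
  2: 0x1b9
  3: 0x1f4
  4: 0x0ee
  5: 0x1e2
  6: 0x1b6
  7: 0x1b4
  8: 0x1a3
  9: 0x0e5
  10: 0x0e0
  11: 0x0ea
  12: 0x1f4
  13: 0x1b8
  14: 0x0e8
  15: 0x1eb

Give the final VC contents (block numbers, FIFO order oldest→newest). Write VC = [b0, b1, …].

0: 0x1b2 (blk 27, set 3) → MISS  vc=[]
1: 0x1a7 (blk 26, set 2) → MISS  vc=[]
2: 0x1b9 (blk 27, set 3) → L1-HIT  vc=[]
3: 0x1f4 (blk 31, set 3) → MISS  vc=[27]
4: 0xee (blk 14, set 2) → MISS  vc=[27, 26]
5: 0x1e2 (blk 30, set 2) → MISS  vc=[27, 26, 14]
6: 0x1b6 (blk 27, set 3) → VC-HIT  vc=[31, 26, 14]
7: 0x1b4 (blk 27, set 3) → L1-HIT  vc=[31, 26, 14]
8: 0x1a3 (blk 26, set 2) → VC-HIT  vc=[31, 30, 14]
9: 0xe5 (blk 14, set 2) → VC-HIT  vc=[31, 30, 26]
10: 0xe0 (blk 14, set 2) → L1-HIT  vc=[31, 30, 26]
11: 0xea (blk 14, set 2) → L1-HIT  vc=[31, 30, 26]
12: 0x1f4 (blk 31, set 3) → VC-HIT  vc=[27, 30, 26]
13: 0x1b8 (blk 27, set 3) → VC-HIT  vc=[31, 30, 26]
14: 0xe8 (blk 14, set 2) → L1-HIT  vc=[31, 30, 26]
15: 0x1eb (blk 30, set 2) → VC-HIT  vc=[31, 14, 26]

VC = [31, 14, 26]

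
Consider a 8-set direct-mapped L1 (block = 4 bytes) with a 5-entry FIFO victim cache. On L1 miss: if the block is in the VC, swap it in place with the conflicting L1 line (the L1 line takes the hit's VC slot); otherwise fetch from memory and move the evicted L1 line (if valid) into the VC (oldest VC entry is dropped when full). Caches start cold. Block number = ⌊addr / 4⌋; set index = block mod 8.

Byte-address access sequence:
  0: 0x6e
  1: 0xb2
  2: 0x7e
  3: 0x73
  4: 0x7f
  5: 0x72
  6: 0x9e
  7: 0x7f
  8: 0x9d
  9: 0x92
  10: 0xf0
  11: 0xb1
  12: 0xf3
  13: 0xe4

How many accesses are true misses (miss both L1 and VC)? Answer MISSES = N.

MISSES = 8

0: 0x6e (blk 27, set 3) → MISS  vc=[]
1: 0xb2 (blk 44, set 4) → MISS  vc=[]
2: 0x7e (blk 31, set 7) → MISS  vc=[]
3: 0x73 (blk 28, set 4) → MISS  vc=[44]
4: 0x7f (blk 31, set 7) → L1-HIT  vc=[44]
5: 0x72 (blk 28, set 4) → L1-HIT  vc=[44]
6: 0x9e (blk 39, set 7) → MISS  vc=[44, 31]
7: 0x7f (blk 31, set 7) → VC-HIT  vc=[44, 39]
8: 0x9d (blk 39, set 7) → VC-HIT  vc=[44, 31]
9: 0x92 (blk 36, set 4) → MISS  vc=[44, 31, 28]
10: 0xf0 (blk 60, set 4) → MISS  vc=[44, 31, 28, 36]
11: 0xb1 (blk 44, set 4) → VC-HIT  vc=[60, 31, 28, 36]
12: 0xf3 (blk 60, set 4) → VC-HIT  vc=[44, 31, 28, 36]
13: 0xe4 (blk 57, set 1) → MISS  vc=[44, 31, 28, 36]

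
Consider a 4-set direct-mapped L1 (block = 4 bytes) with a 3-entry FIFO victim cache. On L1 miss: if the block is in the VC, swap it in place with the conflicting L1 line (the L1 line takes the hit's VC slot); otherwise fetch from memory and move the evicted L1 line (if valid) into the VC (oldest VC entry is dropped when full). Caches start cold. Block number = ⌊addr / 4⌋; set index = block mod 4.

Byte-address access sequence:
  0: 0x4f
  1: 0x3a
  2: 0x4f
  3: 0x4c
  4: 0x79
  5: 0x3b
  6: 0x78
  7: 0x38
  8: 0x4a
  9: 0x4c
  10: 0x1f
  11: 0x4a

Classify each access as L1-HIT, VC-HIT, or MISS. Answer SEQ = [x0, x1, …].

SEQ = [MISS, MISS, L1-HIT, L1-HIT, MISS, VC-HIT, VC-HIT, VC-HIT, MISS, L1-HIT, MISS, L1-HIT]

#0 0x4f→b19/s3 MISS; vc=[]
#1 0x3a→b14/s2 MISS; vc=[]
#2 0x4f→b19/s3 L1-HIT; vc=[]
#3 0x4c→b19/s3 L1-HIT; vc=[]
#4 0x79→b30/s2 MISS; vc=[14]
#5 0x3b→b14/s2 VC-HIT; vc=[30]
#6 0x78→b30/s2 VC-HIT; vc=[14]
#7 0x38→b14/s2 VC-HIT; vc=[30]
#8 0x4a→b18/s2 MISS; vc=[30,14]
#9 0x4c→b19/s3 L1-HIT; vc=[30,14]
#10 0x1f→b7/s3 MISS; vc=[30,14,19]
#11 0x4a→b18/s2 L1-HIT; vc=[30,14,19]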